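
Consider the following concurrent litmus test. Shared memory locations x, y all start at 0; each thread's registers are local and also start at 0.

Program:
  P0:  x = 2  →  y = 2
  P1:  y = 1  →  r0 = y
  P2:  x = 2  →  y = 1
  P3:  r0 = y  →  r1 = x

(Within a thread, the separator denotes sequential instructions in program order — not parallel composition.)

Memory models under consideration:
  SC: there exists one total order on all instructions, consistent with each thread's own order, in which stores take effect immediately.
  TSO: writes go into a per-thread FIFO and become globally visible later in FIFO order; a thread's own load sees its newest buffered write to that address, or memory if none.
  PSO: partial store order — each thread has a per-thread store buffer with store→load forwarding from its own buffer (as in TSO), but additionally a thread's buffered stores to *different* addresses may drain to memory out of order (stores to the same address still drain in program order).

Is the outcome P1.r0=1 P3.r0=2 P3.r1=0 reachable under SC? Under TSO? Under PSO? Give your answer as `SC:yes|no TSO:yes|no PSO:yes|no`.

outcome vector order: (P1.r0,P3.r0,P3.r1)
SC: 10 outcomes — {1/0/0; 1/0/2; 1/1/0; 1/1/2; 1/2/2; 2/0/0; 2/0/2; 2/1/0; 2/1/2; 2/2/2}
TSO: 10 outcomes — {1/0/0; 1/0/2; 1/1/0; 1/1/2; 1/2/2; 2/0/0; 2/0/2; 2/1/0; 2/1/2; 2/2/2}
PSO: 12 outcomes — {1/0/0; 1/0/2; 1/1/0; 1/1/2; 1/2/0; 1/2/2; 2/0/0; 2/0/2; 2/1/0; 2/1/2; 2/2/0; 2/2/2}
target 1/2/0 ∈ {PSO}

SC:no TSO:no PSO:yes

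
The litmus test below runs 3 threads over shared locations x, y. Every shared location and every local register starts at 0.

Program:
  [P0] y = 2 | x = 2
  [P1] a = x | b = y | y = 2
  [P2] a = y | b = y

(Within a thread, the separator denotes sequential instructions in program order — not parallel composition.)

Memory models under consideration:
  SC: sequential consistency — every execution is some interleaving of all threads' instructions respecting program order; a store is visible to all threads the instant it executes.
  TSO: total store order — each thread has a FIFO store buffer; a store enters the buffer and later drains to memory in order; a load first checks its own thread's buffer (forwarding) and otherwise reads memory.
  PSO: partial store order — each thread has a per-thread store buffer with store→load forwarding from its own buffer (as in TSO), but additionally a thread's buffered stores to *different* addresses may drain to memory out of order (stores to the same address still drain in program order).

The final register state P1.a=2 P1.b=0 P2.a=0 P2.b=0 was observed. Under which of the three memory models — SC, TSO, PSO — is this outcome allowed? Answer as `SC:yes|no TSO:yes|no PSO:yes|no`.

outcome vector order: (P1.a,P1.b,P2.a,P2.b)
SC (9): <0 0 0 0> <0 0 0 2> <0 0 2 2> <0 2 0 0> <0 2 0 2> <0 2 2 2> <2 2 0 0> <2 2 0 2> <2 2 2 2>
TSO (9): <0 0 0 0> <0 0 0 2> <0 0 2 2> <0 2 0 0> <0 2 0 2> <0 2 2 2> <2 2 0 0> <2 2 0 2> <2 2 2 2>
PSO (12): <0 0 0 0> <0 0 0 2> <0 0 2 2> <0 2 0 0> <0 2 0 2> <0 2 2 2> <2 0 0 0> <2 0 0 2> <2 0 2 2> <2 2 0 0> <2 2 0 2> <2 2 2 2>
target <2 0 0 0> ∈ {PSO}

SC:no TSO:no PSO:yes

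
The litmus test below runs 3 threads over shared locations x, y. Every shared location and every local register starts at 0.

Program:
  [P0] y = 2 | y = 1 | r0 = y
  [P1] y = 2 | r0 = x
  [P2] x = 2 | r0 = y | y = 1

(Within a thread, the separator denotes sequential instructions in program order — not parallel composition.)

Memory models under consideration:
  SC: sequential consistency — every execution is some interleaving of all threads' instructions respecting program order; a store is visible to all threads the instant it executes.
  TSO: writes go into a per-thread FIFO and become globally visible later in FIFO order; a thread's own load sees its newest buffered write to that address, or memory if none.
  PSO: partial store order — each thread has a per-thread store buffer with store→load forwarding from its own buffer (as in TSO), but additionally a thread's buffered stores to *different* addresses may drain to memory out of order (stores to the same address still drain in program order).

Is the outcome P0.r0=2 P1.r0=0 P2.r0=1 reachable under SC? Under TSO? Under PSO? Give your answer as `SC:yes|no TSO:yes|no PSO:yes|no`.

outcome vector order: (P0.r0,P1.r0,P2.r0)
SC (9): <1 0 1>, <1 0 2>, <1 2 0>, <1 2 1>, <1 2 2>, <2 0 2>, <2 2 0>, <2 2 1>, <2 2 2>
TSO (12): <1 0 0>, <1 0 1>, <1 0 2>, <1 2 0>, <1 2 1>, <1 2 2>, <2 0 0>, <2 0 1>, <2 0 2>, <2 2 0>, <2 2 1>, <2 2 2>
PSO (12): <1 0 0>, <1 0 1>, <1 0 2>, <1 2 0>, <1 2 1>, <1 2 2>, <2 0 0>, <2 0 1>, <2 0 2>, <2 2 0>, <2 2 1>, <2 2 2>
target <2 0 1> ∈ {TSO,PSO}

SC:no TSO:yes PSO:yes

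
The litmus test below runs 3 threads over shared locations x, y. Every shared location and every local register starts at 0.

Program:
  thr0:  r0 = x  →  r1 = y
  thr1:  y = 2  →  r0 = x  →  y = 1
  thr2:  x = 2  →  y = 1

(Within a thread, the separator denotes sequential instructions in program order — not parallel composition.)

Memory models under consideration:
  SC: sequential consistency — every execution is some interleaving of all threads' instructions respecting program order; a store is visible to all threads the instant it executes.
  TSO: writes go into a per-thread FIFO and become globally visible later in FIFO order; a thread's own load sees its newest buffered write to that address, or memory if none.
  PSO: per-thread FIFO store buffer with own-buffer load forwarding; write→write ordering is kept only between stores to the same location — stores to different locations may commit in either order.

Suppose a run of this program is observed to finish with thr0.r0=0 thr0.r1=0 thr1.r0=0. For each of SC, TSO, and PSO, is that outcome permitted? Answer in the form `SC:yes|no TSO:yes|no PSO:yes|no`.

outcome vector order: (thr0.r0,thr0.r1,thr1.r0)
SC (11): <0 0 0>; <0 0 2>; <0 1 0>; <0 1 2>; <0 2 0>; <0 2 2>; <2 0 2>; <2 1 0>; <2 1 2>; <2 2 0>; <2 2 2>
TSO (12): <0 0 0>; <0 0 2>; <0 1 0>; <0 1 2>; <0 2 0>; <0 2 2>; <2 0 0>; <2 0 2>; <2 1 0>; <2 1 2>; <2 2 0>; <2 2 2>
PSO (12): <0 0 0>; <0 0 2>; <0 1 0>; <0 1 2>; <0 2 0>; <0 2 2>; <2 0 0>; <2 0 2>; <2 1 0>; <2 1 2>; <2 2 0>; <2 2 2>
target <0 0 0> ∈ {SC,TSO,PSO}

SC:yes TSO:yes PSO:yes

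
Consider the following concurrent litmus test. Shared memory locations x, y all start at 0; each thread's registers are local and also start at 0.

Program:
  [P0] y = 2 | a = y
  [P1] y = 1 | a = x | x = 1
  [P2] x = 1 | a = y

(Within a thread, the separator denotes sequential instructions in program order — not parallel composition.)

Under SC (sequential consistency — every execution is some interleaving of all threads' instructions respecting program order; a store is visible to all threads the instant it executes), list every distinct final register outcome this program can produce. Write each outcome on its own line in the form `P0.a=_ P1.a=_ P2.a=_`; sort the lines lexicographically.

outcome vector order: (P0.a,P1.a,P2.a)
|SC outcomes| = 9

P0.a=1 P1.a=0 P2.a=1
P0.a=1 P1.a=1 P2.a=0
P0.a=1 P1.a=1 P2.a=1
P0.a=1 P1.a=1 P2.a=2
P0.a=2 P1.a=0 P2.a=1
P0.a=2 P1.a=0 P2.a=2
P0.a=2 P1.a=1 P2.a=0
P0.a=2 P1.a=1 P2.a=1
P0.a=2 P1.a=1 P2.a=2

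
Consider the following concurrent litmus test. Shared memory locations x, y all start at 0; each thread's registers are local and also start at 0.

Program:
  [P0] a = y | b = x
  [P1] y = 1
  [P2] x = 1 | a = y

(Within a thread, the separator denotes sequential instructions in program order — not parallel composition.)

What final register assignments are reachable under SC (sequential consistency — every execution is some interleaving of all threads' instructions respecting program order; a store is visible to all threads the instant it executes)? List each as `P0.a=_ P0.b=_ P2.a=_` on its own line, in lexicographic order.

P0.a=0 P0.b=0 P2.a=0
P0.a=0 P0.b=0 P2.a=1
P0.a=0 P0.b=1 P2.a=0
P0.a=0 P0.b=1 P2.a=1
P0.a=1 P0.b=0 P2.a=1
P0.a=1 P0.b=1 P2.a=0
P0.a=1 P0.b=1 P2.a=1

outcome vector order: (P0.a,P0.b,P2.a)
|SC outcomes| = 7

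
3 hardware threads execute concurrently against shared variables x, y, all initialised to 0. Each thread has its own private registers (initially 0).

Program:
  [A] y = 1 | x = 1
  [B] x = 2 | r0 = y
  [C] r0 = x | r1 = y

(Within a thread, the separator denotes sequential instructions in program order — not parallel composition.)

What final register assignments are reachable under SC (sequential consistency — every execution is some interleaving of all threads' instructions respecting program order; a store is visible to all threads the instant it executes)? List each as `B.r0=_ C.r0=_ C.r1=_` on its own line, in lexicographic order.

outcome vector order: (B.r0,C.r0,C.r1)
|SC outcomes| = 10

B.r0=0 C.r0=0 C.r1=0
B.r0=0 C.r0=0 C.r1=1
B.r0=0 C.r0=1 C.r1=1
B.r0=0 C.r0=2 C.r1=0
B.r0=0 C.r0=2 C.r1=1
B.r0=1 C.r0=0 C.r1=0
B.r0=1 C.r0=0 C.r1=1
B.r0=1 C.r0=1 C.r1=1
B.r0=1 C.r0=2 C.r1=0
B.r0=1 C.r0=2 C.r1=1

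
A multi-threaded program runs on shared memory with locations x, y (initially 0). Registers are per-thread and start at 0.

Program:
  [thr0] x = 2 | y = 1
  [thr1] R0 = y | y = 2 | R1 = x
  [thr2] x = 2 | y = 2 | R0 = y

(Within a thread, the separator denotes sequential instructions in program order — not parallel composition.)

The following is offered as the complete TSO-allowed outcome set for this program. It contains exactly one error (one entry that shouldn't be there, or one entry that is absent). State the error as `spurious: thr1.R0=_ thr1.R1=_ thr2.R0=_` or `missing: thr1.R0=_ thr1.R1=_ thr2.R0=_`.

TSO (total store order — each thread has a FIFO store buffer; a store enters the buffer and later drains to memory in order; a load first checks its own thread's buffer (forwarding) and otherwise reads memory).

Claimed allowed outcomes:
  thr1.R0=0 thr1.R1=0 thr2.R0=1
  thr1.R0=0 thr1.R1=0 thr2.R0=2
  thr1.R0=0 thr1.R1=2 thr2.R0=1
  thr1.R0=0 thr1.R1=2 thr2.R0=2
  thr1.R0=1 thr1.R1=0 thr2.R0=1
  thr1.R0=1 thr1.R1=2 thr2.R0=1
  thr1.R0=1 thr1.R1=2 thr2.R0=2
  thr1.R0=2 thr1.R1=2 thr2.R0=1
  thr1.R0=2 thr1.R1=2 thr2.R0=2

outcome vector order: (thr1.R0,thr1.R1,thr2.R0)
[TSO] allowed = {001 002 021 022 121 122 221 222}
claimed∖TSO = {101}

spurious: thr1.R0=1 thr1.R1=0 thr2.R0=1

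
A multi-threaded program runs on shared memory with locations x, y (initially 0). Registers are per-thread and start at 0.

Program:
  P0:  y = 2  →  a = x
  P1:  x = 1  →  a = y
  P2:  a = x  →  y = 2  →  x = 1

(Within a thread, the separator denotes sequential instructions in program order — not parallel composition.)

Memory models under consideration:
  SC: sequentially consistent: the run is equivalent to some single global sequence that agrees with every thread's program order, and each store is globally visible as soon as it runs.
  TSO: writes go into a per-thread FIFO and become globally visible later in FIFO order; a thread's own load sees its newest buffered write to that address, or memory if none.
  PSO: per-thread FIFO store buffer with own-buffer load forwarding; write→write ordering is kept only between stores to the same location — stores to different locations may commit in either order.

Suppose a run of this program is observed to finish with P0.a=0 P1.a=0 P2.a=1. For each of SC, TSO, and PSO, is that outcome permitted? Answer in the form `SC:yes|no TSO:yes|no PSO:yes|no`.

SC:no TSO:yes PSO:yes

outcome vector order: (P0.a,P1.a,P2.a)
under SC → (0,2,0) (0,2,1) (1,0,0) (1,0,1) (1,2,0) (1,2,1)
under TSO → (0,0,0) (0,0,1) (0,2,0) (0,2,1) (1,0,0) (1,0,1) (1,2,0) (1,2,1)
under PSO → (0,0,0) (0,0,1) (0,2,0) (0,2,1) (1,0,0) (1,0,1) (1,2,0) (1,2,1)
target (0,0,1) ∈ {TSO,PSO}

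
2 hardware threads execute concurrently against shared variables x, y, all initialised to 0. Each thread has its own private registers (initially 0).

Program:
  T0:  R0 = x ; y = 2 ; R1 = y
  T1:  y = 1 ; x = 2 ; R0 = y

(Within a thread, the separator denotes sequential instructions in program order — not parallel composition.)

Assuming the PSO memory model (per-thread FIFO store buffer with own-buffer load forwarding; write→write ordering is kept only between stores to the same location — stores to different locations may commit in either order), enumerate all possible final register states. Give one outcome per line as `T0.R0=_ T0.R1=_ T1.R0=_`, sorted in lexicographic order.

T0.R0=0 T0.R1=1 T1.R0=1
T0.R0=0 T0.R1=2 T1.R0=1
T0.R0=0 T0.R1=2 T1.R0=2
T0.R0=2 T0.R1=1 T1.R0=1
T0.R0=2 T0.R1=2 T1.R0=1
T0.R0=2 T0.R1=2 T1.R0=2

outcome vector order: (T0.R0,T0.R1,T1.R0)
|PSO outcomes| = 6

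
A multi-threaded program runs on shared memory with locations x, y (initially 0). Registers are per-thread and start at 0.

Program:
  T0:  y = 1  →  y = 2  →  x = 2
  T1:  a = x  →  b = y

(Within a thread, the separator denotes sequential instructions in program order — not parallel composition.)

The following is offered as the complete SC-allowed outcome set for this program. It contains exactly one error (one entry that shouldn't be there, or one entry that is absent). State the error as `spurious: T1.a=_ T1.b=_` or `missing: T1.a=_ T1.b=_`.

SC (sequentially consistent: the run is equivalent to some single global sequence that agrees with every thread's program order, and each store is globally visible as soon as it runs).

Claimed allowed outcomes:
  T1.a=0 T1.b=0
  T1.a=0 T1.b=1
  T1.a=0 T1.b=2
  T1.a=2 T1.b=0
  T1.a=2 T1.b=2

spurious: T1.a=2 T1.b=0

outcome vector order: (T1.a,T1.b)
SC: 4 outcomes — {<0 0>, <0 1>, <0 2>, <2 2>}
claimed∖SC = {<2 0>}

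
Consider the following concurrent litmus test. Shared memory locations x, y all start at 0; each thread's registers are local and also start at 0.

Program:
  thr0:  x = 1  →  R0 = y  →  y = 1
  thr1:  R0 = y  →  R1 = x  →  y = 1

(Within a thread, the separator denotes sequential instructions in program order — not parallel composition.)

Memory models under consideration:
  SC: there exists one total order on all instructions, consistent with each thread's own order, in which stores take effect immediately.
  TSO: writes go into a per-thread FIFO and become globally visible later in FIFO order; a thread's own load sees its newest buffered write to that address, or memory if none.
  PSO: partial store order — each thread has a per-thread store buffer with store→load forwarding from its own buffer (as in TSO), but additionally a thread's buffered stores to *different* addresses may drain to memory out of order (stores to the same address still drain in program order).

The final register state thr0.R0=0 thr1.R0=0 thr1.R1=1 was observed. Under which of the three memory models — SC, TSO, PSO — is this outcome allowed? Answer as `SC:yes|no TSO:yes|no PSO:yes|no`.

SC:yes TSO:yes PSO:yes

outcome vector order: (thr0.R0,thr1.R0,thr1.R1)
[SC] allowed = {<0 0 0>, <0 0 1>, <0 1 1>, <1 0 0>, <1 0 1>}
[TSO] allowed = {<0 0 0>, <0 0 1>, <0 1 1>, <1 0 0>, <1 0 1>}
[PSO] allowed = {<0 0 0>, <0 0 1>, <0 1 0>, <0 1 1>, <1 0 0>, <1 0 1>}
target <0 0 1> ∈ {SC,TSO,PSO}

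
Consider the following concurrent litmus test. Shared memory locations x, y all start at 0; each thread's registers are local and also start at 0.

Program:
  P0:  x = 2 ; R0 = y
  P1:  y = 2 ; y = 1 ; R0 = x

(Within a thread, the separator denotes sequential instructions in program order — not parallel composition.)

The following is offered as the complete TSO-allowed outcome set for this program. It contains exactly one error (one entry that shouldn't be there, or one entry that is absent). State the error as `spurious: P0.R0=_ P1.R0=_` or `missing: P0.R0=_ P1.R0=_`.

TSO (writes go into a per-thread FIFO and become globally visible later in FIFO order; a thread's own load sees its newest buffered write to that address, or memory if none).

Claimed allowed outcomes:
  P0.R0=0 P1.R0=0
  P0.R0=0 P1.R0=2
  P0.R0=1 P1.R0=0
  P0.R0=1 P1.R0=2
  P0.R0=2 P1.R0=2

outcome vector order: (P0.R0,P1.R0)
under TSO → <0 0>, <0 2>, <1 0>, <1 2>, <2 0>, <2 2>
TSO∖claimed = {<2 0>}

missing: P0.R0=2 P1.R0=0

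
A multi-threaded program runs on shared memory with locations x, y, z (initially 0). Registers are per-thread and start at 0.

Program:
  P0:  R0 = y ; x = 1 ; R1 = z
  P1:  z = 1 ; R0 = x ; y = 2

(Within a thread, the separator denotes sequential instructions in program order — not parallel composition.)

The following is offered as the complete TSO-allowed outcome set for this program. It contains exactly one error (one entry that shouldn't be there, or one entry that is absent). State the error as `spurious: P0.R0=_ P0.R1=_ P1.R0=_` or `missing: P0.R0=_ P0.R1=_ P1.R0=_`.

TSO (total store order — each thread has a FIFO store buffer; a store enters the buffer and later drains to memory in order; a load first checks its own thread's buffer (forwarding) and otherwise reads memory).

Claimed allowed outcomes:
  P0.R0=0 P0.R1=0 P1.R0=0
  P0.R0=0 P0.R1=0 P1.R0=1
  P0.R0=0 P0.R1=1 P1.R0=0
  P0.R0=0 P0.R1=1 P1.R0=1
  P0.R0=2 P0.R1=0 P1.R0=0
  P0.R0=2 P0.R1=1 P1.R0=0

spurious: P0.R0=2 P0.R1=0 P1.R0=0

outcome vector order: (P0.R0,P0.R1,P1.R0)
TSO: 5 outcomes — {0/0/0 0/0/1 0/1/0 0/1/1 2/1/0}
claimed∖TSO = {2/0/0}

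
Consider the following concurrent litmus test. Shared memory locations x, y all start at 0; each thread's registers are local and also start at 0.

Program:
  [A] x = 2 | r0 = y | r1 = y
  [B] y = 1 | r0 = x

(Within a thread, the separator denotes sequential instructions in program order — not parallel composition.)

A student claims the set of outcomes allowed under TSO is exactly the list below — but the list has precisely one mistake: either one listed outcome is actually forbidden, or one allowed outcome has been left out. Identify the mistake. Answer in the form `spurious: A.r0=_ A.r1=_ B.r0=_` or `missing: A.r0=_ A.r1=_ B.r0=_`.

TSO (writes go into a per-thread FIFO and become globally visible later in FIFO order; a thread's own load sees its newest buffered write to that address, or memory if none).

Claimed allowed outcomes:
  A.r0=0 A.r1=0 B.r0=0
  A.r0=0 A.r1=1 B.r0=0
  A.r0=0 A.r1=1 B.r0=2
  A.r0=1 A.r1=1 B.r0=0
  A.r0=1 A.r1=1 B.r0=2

outcome vector order: (A.r0,A.r1,B.r0)
TSO (6): <0 0 0> <0 0 2> <0 1 0> <0 1 2> <1 1 0> <1 1 2>
TSO∖claimed = {<0 0 2>}

missing: A.r0=0 A.r1=0 B.r0=2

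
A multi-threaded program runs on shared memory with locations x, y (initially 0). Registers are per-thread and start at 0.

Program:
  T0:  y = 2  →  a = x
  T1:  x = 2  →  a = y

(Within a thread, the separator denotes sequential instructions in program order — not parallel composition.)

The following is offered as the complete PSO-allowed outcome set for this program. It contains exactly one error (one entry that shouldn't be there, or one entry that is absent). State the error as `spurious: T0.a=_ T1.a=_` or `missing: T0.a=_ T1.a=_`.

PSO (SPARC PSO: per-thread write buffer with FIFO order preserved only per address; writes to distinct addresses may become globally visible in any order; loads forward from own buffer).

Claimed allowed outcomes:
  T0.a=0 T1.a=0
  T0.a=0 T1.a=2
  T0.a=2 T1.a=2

outcome vector order: (T0.a,T1.a)
under PSO → (0,0), (0,2), (2,0), (2,2)
PSO∖claimed = {(2,0)}

missing: T0.a=2 T1.a=0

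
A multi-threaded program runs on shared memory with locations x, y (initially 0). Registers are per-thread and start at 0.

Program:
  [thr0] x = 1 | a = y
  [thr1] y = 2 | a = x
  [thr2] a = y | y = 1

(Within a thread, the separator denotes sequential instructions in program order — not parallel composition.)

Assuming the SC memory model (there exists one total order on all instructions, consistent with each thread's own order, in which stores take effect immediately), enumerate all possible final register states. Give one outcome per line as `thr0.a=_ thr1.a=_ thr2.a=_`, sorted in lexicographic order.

thr0.a=0 thr1.a=1 thr2.a=0
thr0.a=0 thr1.a=1 thr2.a=2
thr0.a=1 thr1.a=0 thr2.a=0
thr0.a=1 thr1.a=0 thr2.a=2
thr0.a=1 thr1.a=1 thr2.a=0
thr0.a=1 thr1.a=1 thr2.a=2
thr0.a=2 thr1.a=0 thr2.a=0
thr0.a=2 thr1.a=0 thr2.a=2
thr0.a=2 thr1.a=1 thr2.a=0
thr0.a=2 thr1.a=1 thr2.a=2

outcome vector order: (thr0.a,thr1.a,thr2.a)
|SC outcomes| = 10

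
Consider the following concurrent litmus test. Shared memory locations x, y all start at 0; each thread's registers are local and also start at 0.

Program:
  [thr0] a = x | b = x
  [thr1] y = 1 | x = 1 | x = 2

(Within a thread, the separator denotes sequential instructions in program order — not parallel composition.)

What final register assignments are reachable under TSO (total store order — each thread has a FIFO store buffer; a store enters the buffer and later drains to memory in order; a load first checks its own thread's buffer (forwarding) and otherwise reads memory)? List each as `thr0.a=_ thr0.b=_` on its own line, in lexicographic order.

thr0.a=0 thr0.b=0
thr0.a=0 thr0.b=1
thr0.a=0 thr0.b=2
thr0.a=1 thr0.b=1
thr0.a=1 thr0.b=2
thr0.a=2 thr0.b=2

outcome vector order: (thr0.a,thr0.b)
|TSO outcomes| = 6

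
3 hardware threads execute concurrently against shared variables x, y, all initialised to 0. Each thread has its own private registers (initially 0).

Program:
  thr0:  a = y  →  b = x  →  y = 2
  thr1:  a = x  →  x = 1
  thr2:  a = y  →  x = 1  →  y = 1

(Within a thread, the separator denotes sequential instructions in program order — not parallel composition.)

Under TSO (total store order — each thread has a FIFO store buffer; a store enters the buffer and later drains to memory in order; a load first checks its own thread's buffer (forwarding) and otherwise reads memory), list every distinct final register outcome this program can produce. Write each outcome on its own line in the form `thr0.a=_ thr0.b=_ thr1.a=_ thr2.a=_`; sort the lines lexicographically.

thr0.a=0 thr0.b=0 thr1.a=0 thr2.a=0
thr0.a=0 thr0.b=0 thr1.a=0 thr2.a=2
thr0.a=0 thr0.b=0 thr1.a=1 thr2.a=0
thr0.a=0 thr0.b=0 thr1.a=1 thr2.a=2
thr0.a=0 thr0.b=1 thr1.a=0 thr2.a=0
thr0.a=0 thr0.b=1 thr1.a=0 thr2.a=2
thr0.a=0 thr0.b=1 thr1.a=1 thr2.a=0
thr0.a=1 thr0.b=1 thr1.a=0 thr2.a=0
thr0.a=1 thr0.b=1 thr1.a=1 thr2.a=0

outcome vector order: (thr0.a,thr0.b,thr1.a,thr2.a)
|TSO outcomes| = 9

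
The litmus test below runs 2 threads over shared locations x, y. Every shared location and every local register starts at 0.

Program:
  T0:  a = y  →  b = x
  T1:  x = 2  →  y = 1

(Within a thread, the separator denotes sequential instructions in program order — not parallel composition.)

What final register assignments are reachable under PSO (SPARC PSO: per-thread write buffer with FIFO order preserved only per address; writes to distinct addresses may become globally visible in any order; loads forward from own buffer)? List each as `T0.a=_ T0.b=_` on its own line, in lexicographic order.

outcome vector order: (T0.a,T0.b)
|PSO outcomes| = 4

T0.a=0 T0.b=0
T0.a=0 T0.b=2
T0.a=1 T0.b=0
T0.a=1 T0.b=2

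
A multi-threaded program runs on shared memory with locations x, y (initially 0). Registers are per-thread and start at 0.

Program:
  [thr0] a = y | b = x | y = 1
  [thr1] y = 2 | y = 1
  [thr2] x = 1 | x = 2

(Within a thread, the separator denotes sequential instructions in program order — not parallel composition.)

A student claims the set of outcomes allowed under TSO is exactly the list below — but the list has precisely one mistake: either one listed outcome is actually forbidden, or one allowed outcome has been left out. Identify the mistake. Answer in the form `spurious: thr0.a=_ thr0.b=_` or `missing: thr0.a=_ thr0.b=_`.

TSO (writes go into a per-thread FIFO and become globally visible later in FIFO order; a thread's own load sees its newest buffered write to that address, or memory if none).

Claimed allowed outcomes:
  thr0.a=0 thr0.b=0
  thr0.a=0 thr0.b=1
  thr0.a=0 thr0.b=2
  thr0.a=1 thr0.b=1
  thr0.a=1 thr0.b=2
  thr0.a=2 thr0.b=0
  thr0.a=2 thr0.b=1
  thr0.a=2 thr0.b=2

missing: thr0.a=1 thr0.b=0

outcome vector order: (thr0.a,thr0.b)
TSO: 9 outcomes — {0/0, 0/1, 0/2, 1/0, 1/1, 1/2, 2/0, 2/1, 2/2}
TSO∖claimed = {1/0}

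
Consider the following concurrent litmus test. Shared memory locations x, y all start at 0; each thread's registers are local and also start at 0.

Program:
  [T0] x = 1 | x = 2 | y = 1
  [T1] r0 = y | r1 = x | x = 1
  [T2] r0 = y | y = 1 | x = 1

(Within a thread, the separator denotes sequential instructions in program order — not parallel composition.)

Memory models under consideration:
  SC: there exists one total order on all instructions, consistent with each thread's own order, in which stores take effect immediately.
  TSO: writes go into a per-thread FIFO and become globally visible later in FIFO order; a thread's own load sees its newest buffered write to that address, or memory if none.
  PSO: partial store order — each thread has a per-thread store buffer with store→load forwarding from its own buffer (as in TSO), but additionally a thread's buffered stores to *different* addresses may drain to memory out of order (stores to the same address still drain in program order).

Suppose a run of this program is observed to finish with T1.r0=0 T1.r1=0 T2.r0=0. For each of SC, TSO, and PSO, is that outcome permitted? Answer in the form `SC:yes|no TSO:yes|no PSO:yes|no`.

outcome vector order: (T1.r0,T1.r1,T2.r0)
under SC → 0/0/0, 0/0/1, 0/1/0, 0/1/1, 0/2/0, 0/2/1, 1/0/0, 1/1/0, 1/1/1, 1/2/0, 1/2/1
under TSO → 0/0/0, 0/0/1, 0/1/0, 0/1/1, 0/2/0, 0/2/1, 1/0/0, 1/1/0, 1/1/1, 1/2/0, 1/2/1
under PSO → 0/0/0, 0/0/1, 0/1/0, 0/1/1, 0/2/0, 0/2/1, 1/0/0, 1/0/1, 1/1/0, 1/1/1, 1/2/0, 1/2/1
target 0/0/0 ∈ {SC,TSO,PSO}

SC:yes TSO:yes PSO:yes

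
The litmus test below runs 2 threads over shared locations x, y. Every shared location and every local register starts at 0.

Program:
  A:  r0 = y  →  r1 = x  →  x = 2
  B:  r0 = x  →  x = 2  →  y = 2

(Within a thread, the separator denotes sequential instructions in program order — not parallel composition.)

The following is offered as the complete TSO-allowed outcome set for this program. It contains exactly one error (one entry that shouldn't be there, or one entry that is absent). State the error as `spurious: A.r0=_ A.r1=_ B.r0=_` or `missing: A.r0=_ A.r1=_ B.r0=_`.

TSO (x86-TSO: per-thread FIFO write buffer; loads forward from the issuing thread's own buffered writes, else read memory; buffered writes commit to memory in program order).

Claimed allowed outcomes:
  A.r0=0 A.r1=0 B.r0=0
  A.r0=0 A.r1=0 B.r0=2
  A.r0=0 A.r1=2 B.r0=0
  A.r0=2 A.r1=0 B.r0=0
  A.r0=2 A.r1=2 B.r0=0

spurious: A.r0=2 A.r1=0 B.r0=0

outcome vector order: (A.r0,A.r1,B.r0)
under TSO → (0,0,0) (0,0,2) (0,2,0) (2,2,0)
claimed∖TSO = {(2,0,0)}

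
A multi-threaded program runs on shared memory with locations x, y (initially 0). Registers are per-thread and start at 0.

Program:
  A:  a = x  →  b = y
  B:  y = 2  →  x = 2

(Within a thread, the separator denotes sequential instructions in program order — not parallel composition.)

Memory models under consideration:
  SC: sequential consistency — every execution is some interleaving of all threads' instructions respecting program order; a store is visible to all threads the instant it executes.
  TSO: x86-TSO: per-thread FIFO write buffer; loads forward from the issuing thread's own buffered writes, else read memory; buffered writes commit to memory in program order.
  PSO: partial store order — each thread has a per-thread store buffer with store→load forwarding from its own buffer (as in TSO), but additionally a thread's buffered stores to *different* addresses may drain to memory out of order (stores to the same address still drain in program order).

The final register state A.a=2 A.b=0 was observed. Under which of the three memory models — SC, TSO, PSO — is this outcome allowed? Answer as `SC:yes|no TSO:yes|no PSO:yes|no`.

SC:no TSO:no PSO:yes

outcome vector order: (A.a,A.b)
[SC] allowed = {(0,0) (0,2) (2,2)}
[TSO] allowed = {(0,0) (0,2) (2,2)}
[PSO] allowed = {(0,0) (0,2) (2,0) (2,2)}
target (2,0) ∈ {PSO}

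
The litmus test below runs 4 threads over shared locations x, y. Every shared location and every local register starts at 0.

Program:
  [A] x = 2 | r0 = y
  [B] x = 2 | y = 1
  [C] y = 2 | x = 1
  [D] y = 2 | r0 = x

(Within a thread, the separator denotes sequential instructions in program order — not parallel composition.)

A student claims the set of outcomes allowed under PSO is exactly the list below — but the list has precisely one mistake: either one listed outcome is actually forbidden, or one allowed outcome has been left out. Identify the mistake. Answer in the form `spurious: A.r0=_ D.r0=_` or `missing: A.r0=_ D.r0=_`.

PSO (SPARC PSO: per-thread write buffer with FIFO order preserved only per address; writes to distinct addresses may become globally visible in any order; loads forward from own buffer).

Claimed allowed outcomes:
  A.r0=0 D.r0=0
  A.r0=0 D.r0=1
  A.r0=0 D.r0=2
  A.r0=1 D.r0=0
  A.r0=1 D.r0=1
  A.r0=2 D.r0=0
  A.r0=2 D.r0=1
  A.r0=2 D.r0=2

outcome vector order: (A.r0,D.r0)
under PSO → 00, 01, 02, 10, 11, 12, 20, 21, 22
PSO∖claimed = {12}

missing: A.r0=1 D.r0=2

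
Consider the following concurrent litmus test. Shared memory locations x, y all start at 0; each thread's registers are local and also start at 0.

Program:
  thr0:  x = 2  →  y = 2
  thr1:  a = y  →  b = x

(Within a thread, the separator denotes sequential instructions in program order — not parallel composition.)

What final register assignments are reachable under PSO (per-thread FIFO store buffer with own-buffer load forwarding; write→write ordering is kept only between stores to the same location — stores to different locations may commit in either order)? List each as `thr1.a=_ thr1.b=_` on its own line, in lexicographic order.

thr1.a=0 thr1.b=0
thr1.a=0 thr1.b=2
thr1.a=2 thr1.b=0
thr1.a=2 thr1.b=2

outcome vector order: (thr1.a,thr1.b)
|PSO outcomes| = 4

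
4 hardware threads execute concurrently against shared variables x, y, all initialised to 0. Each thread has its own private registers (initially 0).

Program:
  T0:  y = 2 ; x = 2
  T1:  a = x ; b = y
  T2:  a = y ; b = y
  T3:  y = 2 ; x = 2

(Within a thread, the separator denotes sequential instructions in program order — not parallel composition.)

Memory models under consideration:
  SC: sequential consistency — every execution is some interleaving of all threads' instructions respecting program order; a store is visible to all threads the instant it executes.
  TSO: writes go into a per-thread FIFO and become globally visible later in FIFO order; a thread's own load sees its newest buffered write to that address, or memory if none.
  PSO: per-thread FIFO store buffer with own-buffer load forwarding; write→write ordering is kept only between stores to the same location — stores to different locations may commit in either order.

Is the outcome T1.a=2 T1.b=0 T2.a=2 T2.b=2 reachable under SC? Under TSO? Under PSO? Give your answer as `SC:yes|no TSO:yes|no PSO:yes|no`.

SC:no TSO:no PSO:yes

outcome vector order: (T1.a,T1.b,T2.a,T2.b)
under SC → <0 0 0 0>, <0 0 0 2>, <0 0 2 2>, <0 2 0 0>, <0 2 0 2>, <0 2 2 2>, <2 2 0 0>, <2 2 0 2>, <2 2 2 2>
under TSO → <0 0 0 0>, <0 0 0 2>, <0 0 2 2>, <0 2 0 0>, <0 2 0 2>, <0 2 2 2>, <2 2 0 0>, <2 2 0 2>, <2 2 2 2>
under PSO → <0 0 0 0>, <0 0 0 2>, <0 0 2 2>, <0 2 0 0>, <0 2 0 2>, <0 2 2 2>, <2 0 0 0>, <2 0 0 2>, <2 0 2 2>, <2 2 0 0>, <2 2 0 2>, <2 2 2 2>
target <2 0 2 2> ∈ {PSO}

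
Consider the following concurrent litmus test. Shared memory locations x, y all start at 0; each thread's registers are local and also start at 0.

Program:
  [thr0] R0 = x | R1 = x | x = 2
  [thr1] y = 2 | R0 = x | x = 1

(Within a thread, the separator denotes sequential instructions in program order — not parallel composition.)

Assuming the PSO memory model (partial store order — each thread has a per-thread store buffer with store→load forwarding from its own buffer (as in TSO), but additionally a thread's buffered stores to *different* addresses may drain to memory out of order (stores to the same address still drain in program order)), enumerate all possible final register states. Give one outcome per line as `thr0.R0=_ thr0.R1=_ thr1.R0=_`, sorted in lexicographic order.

outcome vector order: (thr0.R0,thr0.R1,thr1.R0)
|PSO outcomes| = 4

thr0.R0=0 thr0.R1=0 thr1.R0=0
thr0.R0=0 thr0.R1=0 thr1.R0=2
thr0.R0=0 thr0.R1=1 thr1.R0=0
thr0.R0=1 thr0.R1=1 thr1.R0=0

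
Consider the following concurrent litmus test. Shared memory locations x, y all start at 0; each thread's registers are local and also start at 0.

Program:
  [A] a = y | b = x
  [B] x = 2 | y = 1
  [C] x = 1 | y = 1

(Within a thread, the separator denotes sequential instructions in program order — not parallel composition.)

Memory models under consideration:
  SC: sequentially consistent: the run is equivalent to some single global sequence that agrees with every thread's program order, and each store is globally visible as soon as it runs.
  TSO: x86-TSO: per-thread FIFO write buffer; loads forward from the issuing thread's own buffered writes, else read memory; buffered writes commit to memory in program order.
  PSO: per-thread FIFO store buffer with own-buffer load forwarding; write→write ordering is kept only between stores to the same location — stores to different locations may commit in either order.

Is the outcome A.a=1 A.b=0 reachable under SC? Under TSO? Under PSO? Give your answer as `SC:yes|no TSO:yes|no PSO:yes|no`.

outcome vector order: (A.a,A.b)
under SC → 00; 01; 02; 11; 12
under TSO → 00; 01; 02; 11; 12
under PSO → 00; 01; 02; 10; 11; 12
target 10 ∈ {PSO}

SC:no TSO:no PSO:yes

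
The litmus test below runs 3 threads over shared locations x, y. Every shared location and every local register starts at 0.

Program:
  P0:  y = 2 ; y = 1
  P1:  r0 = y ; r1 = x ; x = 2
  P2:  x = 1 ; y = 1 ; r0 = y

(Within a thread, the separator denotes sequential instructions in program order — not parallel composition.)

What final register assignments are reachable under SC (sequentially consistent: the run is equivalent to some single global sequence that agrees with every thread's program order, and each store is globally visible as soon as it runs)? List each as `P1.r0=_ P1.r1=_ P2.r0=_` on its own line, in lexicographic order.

P1.r0=0 P1.r1=0 P2.r0=1
P1.r0=0 P1.r1=0 P2.r0=2
P1.r0=0 P1.r1=1 P2.r0=1
P1.r0=0 P1.r1=1 P2.r0=2
P1.r0=1 P1.r1=0 P2.r0=1
P1.r0=1 P1.r1=1 P2.r0=1
P1.r0=1 P1.r1=1 P2.r0=2
P1.r0=2 P1.r1=0 P2.r0=1
P1.r0=2 P1.r1=1 P2.r0=1
P1.r0=2 P1.r1=1 P2.r0=2

outcome vector order: (P1.r0,P1.r1,P2.r0)
|SC outcomes| = 10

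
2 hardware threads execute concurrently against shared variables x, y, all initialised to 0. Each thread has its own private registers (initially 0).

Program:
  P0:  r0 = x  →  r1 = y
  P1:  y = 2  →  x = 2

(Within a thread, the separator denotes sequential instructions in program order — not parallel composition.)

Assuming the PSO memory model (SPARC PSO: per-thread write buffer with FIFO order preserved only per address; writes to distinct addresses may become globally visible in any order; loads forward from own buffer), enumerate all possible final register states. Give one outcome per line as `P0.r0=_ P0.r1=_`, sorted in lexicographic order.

P0.r0=0 P0.r1=0
P0.r0=0 P0.r1=2
P0.r0=2 P0.r1=0
P0.r0=2 P0.r1=2

outcome vector order: (P0.r0,P0.r1)
|PSO outcomes| = 4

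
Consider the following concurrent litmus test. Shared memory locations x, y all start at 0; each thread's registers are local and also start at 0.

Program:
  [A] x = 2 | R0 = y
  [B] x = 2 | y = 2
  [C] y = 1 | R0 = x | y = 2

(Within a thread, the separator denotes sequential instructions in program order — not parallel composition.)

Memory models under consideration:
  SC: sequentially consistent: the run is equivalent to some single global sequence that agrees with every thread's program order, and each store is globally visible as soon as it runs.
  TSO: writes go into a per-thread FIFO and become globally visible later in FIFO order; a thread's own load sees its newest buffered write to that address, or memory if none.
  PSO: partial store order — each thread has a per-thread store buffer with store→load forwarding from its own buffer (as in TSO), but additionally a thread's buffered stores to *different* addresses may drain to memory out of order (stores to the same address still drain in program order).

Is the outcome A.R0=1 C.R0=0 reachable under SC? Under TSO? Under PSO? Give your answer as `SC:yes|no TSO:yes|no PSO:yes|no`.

outcome vector order: (A.R0,C.R0)
SC (5): <0 2>; <1 0>; <1 2>; <2 0>; <2 2>
TSO (6): <0 0>; <0 2>; <1 0>; <1 2>; <2 0>; <2 2>
PSO (6): <0 0>; <0 2>; <1 0>; <1 2>; <2 0>; <2 2>
target <1 0> ∈ {SC,TSO,PSO}

SC:yes TSO:yes PSO:yes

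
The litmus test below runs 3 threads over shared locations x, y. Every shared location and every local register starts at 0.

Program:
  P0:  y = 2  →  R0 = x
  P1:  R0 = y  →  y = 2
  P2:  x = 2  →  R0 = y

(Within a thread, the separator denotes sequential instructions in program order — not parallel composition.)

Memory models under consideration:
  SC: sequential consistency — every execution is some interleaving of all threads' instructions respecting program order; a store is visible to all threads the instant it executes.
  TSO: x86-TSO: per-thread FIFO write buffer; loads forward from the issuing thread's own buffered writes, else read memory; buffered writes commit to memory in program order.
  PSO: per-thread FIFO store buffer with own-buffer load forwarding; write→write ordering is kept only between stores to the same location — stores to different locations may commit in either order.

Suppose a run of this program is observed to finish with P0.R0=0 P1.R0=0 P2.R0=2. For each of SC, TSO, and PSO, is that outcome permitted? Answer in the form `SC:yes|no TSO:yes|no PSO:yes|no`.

outcome vector order: (P0.R0,P1.R0,P2.R0)
under SC → (0,0,2) (0,2,2) (2,0,0) (2,0,2) (2,2,0) (2,2,2)
under TSO → (0,0,0) (0,0,2) (0,2,0) (0,2,2) (2,0,0) (2,0,2) (2,2,0) (2,2,2)
under PSO → (0,0,0) (0,0,2) (0,2,0) (0,2,2) (2,0,0) (2,0,2) (2,2,0) (2,2,2)
target (0,0,2) ∈ {SC,TSO,PSO}

SC:yes TSO:yes PSO:yes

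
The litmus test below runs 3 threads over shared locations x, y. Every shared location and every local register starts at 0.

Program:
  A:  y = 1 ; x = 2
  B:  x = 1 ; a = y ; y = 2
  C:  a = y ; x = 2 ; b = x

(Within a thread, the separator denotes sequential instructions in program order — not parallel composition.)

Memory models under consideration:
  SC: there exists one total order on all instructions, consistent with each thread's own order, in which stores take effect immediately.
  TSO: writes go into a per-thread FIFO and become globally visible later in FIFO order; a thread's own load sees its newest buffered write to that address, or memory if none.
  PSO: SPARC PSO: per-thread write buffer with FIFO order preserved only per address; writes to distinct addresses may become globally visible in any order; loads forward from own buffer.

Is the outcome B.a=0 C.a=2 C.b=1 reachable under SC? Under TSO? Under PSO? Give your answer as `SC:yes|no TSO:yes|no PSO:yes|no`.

outcome vector order: (B.a,C.a,C.b)
SC: 9 outcomes — {(0,0,1) (0,0,2) (0,1,2) (0,2,2) (1,0,1) (1,0,2) (1,1,1) (1,1,2) (1,2,2)}
TSO: 10 outcomes — {(0,0,1) (0,0,2) (0,1,1) (0,1,2) (0,2,2) (1,0,1) (1,0,2) (1,1,1) (1,1,2) (1,2,2)}
PSO: 12 outcomes — {(0,0,1) (0,0,2) (0,1,1) (0,1,2) (0,2,1) (0,2,2) (1,0,1) (1,0,2) (1,1,1) (1,1,2) (1,2,1) (1,2,2)}
target (0,2,1) ∈ {PSO}

SC:no TSO:no PSO:yes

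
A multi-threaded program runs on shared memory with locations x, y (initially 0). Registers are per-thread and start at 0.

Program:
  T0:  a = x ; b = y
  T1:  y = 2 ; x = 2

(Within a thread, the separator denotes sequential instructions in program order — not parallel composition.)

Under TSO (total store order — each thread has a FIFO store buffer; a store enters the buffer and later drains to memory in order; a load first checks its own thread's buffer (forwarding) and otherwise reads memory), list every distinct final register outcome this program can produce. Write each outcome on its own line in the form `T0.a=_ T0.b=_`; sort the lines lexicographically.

outcome vector order: (T0.a,T0.b)
|TSO outcomes| = 3

T0.a=0 T0.b=0
T0.a=0 T0.b=2
T0.a=2 T0.b=2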